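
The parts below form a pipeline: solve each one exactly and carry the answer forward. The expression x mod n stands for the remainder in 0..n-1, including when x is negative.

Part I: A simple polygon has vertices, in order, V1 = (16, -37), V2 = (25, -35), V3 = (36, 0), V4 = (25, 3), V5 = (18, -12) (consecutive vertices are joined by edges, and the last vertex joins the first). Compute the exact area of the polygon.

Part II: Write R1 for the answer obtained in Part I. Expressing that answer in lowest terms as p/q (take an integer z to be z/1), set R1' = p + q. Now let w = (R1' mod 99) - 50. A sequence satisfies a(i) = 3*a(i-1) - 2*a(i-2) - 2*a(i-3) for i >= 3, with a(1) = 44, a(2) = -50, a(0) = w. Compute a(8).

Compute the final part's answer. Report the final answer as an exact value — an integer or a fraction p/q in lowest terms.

-1362

Part I: cross terms: (16*-35 - 25*-37)=365, (25*0 - 36*-35)=1260, (36*3 - 25*0)=108, (25*-12 - 18*3)=-354, (18*-37 - 16*-12)=-474; twice the area = |905| = 905; area = 905/2; answer 905/2
Part II: R1 = 905/2; threaded value p + q = 907; w = -34; a(3) = 3*(-50) - 2*(44) - 2*(-34) = -170; iterating: a(3)=-170, a(4)=-498, a(5)=-1054, a(6)=-1826, a(7)=-2374, a(8)=-1362; answer -1362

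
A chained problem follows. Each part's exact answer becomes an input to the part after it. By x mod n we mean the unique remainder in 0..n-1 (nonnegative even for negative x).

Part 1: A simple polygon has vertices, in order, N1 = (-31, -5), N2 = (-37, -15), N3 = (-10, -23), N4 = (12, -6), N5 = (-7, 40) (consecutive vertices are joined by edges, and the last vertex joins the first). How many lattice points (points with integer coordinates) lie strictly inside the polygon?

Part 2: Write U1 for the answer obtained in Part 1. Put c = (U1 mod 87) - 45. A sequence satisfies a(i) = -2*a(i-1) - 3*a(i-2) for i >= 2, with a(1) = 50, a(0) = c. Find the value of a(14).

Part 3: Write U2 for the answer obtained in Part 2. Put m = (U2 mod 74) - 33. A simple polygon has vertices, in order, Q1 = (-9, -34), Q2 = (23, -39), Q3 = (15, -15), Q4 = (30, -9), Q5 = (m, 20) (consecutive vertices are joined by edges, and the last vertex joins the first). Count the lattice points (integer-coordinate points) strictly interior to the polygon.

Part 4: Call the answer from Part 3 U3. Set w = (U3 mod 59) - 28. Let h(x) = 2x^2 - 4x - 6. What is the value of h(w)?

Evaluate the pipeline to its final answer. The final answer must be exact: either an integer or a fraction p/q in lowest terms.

442

Part 1: cross terms: (-31*-15 - -37*-5)=280, (-37*-23 - -10*-15)=701, (-10*-6 - 12*-23)=336, (12*40 - -7*-6)=438, (-7*-5 - -31*40)=1275; twice the area = |3030| = 3030; area = 1515; boundary points = 2 + 1 + 1 + 1 + 3 = 8; strictly interior points = area - boundary/2 + 1 = 1512; answer 1512
Part 2: U1 = 1512; c = -12; a(2) = -2*(50) - 3*(-12) = -64; iterating: a(2)=-64, a(3)=-22, a(4)=236, a(5)=-406, a(6)=104, a(7)=1010, a(8)=-2332, a(9)=1634, a(10)=3728, a(11)=-12358, a(12)=13532, a(13)=10010, a(14)=-60616; answer -60616
Part 3: U2 = -60616; m = 31; cross terms: (-9*-39 - 23*-34)=1133, (23*-15 - 15*-39)=240, (15*-9 - 30*-15)=315, (30*20 - 31*-9)=879, (31*-34 - -9*20)=-874; twice the area = |1693| = 1693; area = 1693/2; boundary points = 1 + 8 + 3 + 1 + 2 = 15; strictly interior points = area - boundary/2 + 1 = 840; answer 840
Part 4: U3 = 840; w = -14; 2*(-14)^2 - 4*(-14)^1 - 6 = (392) + (56) + (-6) = 442; answer 442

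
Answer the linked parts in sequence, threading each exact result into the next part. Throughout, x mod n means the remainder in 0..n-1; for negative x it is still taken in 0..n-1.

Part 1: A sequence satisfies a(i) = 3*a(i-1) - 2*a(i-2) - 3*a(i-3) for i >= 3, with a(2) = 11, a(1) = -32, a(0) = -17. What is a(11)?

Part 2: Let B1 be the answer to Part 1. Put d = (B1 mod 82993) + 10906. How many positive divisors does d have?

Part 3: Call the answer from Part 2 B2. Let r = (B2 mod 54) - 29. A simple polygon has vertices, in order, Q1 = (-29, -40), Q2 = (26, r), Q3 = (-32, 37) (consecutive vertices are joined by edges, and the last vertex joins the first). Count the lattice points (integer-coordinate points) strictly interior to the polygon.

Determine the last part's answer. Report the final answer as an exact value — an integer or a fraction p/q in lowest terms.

2157

Part 1: a(3) = 3*(11) - 2*(-32) - 3*(-17) = 148; iterating: a(3)=148, a(4)=518, a(5)=1225, a(6)=2195, a(7)=2581, a(8)=-322, a(9)=-12713, a(10)=-45238, a(11)=-109322; answer -109322
Part 2: B1 = -109322; d = 67570; 67570 = 2 * 5 * 29 * 233; number of divisors = (1+1) * (1+1) * (1+1) * (1+1) = 16; answer 16
Part 3: B2 = 16; r = -13; cross terms: (-29*-13 - 26*-40)=1417, (26*37 - -32*-13)=546, (-32*-40 - -29*37)=2353; twice the area = |4316| = 4316; area = 2158; boundary points = 1 + 2 + 1 = 4; strictly interior points = area - boundary/2 + 1 = 2157; answer 2157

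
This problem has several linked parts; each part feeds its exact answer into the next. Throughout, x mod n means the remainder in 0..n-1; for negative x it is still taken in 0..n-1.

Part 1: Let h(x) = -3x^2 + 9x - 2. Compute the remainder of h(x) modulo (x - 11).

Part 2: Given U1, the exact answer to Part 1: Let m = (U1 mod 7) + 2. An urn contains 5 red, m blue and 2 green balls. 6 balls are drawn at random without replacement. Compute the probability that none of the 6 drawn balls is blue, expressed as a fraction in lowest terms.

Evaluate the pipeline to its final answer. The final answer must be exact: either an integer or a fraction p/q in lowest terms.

1/12

Part 1: remainder = value at the root: -3*(11)^2 + 9*(11)^1 - 2 = (-363) + (99) + (-2) = -266; answer -266
Part 2: U1 = -266; m = 2; total draws C(9,6) = 84; favorable C(7,6) = 7; P = 1/12; answer 1/12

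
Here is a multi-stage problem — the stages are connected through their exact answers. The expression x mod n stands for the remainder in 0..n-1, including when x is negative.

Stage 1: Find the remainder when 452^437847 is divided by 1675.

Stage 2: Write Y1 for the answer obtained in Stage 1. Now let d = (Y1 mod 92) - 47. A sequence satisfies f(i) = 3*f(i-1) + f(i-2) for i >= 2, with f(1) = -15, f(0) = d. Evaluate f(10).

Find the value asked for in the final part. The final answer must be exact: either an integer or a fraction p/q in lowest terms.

-97815

Stage 1: squarings mod 1675: 452^1=452, 452^2=1629, 452^4=441, 452^8=181, 452^16=936, 452^32=71, 452^64=16, 452^128=256, 452^256=211, 452^512=971, 452^1024=1491, 452^2048=356, 452^4096=1111, 452^8192=1521, 452^16384=266, 452^32768=406, 452^65536=686, 452^131072=1596, 452^262144=1216; 452^437847 = 452^1 * 452^2 * 452^4 * 452^16 * 452^64 * 452^512 * 452^1024 * 452^2048 * 452^8192 * 452^32768 * 452^131072 * 452^262144 = 1653 (mod 1675); answer 1653
Stage 2: Y1 = 1653; d = 42; f(2) = 3*(-15) + 1*(42) = -3; iterating: f(2)=-3, f(3)=-24, f(4)=-75, f(5)=-249, f(6)=-822, f(7)=-2715, f(8)=-8967, f(9)=-29616, f(10)=-97815; answer -97815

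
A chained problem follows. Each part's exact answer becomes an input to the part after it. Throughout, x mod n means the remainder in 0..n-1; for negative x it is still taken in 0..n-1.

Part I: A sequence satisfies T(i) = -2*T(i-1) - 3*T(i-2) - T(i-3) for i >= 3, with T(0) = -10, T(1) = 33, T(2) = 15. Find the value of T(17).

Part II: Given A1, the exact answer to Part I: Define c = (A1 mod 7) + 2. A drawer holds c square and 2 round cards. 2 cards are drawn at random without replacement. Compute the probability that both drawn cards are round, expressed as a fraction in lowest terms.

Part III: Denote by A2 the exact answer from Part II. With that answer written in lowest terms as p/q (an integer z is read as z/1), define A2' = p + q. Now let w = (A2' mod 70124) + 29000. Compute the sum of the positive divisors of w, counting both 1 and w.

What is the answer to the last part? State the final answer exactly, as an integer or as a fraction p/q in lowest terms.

Part I: T(3) = -2*(15) - 3*(33) - 1*(-10) = -119; iterating: T(3)=-119, T(4)=160, T(5)=22, T(6)=-405, T(7)=584, T(8)=25, T(9)=-1397, T(10)=2135, T(11)=-104, T(12)=-4800, T(13)=7777, T(14)=-1050, T(15)=-16431, T(16)=28235, T(17)=-6127; answer -6127
Part II: A1 = -6127; c = 7; total draws C(9,2) = 36; favorable C(2,2) = 1; P = 1/36; answer 1/36
Part III: A2 = 1/36; threaded value p + q = 37; w = 29037; 29037 = 3 * 9679; sigma = (1 + 3) * (1 + 9679) = 4 * 9680 = 38720; answer 38720

38720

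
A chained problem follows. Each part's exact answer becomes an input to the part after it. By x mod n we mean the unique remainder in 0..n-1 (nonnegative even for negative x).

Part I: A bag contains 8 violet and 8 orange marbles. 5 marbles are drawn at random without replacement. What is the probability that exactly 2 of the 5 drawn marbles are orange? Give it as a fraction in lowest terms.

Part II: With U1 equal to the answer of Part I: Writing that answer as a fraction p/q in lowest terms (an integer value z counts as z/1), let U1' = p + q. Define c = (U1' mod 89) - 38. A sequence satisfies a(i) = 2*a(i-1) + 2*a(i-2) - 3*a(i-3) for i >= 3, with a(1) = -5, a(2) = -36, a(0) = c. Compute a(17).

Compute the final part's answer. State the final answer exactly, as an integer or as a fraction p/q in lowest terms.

Part I: total draws C(16,5) = 4368; favorable C(8,2)*C(8,3) = 1568; P = 14/39; answer 14/39
Part II: U1 = 14/39; threaded value p + q = 53; c = 15; a(3) = 2*(-36) + 2*(-5) - 3*(15) = -127; iterating: a(3)=-127, a(4)=-311, a(5)=-768, a(6)=-1777, a(7)=-4157, a(8)=-9564, a(9)=-22111, a(10)=-50879, a(11)=-117288, a(12)=-270001, a(13)=-621941, a(14)=-1432020, a(15)=-3297919, a(16)=-7594055, a(17)=-17487888; answer -17487888

-17487888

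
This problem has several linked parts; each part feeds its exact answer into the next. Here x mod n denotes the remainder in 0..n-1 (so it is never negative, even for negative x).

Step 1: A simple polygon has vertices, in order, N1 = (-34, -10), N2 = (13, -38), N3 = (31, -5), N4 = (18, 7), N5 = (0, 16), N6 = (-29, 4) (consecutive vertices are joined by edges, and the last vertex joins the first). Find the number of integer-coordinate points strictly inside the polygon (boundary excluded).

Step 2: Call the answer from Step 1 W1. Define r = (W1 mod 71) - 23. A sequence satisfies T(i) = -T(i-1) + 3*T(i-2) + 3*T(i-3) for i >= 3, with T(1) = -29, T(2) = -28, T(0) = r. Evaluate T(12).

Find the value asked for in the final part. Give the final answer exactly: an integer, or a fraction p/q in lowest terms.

Step 1: cross terms: (-34*-38 - 13*-10)=1422, (13*-5 - 31*-38)=1113, (31*7 - 18*-5)=307, (18*16 - 0*7)=288, (0*4 - -29*16)=464, (-29*-10 - -34*4)=426; twice the area = |4020| = 4020; area = 2010; boundary points = 1 + 3 + 1 + 9 + 1 + 1 = 16; strictly interior points = area - boundary/2 + 1 = 2003; answer 2003
Step 2: W1 = 2003; r = -8; T(3) = -1*(-28) + 3*(-29) + 3*(-8) = -83; iterating: T(3)=-83, T(4)=-88, T(5)=-245, T(6)=-268, T(7)=-731, T(8)=-808, T(9)=-2189, T(10)=-2428, T(11)=-6563, T(12)=-7288; answer -7288

-7288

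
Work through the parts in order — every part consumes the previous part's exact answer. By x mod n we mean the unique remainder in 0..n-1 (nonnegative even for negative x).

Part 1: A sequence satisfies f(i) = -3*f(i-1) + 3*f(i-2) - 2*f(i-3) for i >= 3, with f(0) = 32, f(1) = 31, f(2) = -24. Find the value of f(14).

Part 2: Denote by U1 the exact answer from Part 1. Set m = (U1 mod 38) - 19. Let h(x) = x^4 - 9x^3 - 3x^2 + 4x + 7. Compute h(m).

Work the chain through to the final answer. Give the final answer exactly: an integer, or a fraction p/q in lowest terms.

Part 1: f(3) = -3*(-24) + 3*(31) - 2*(32) = 101; iterating: f(3)=101, f(4)=-437, f(5)=1662, f(6)=-6499, f(7)=25357, f(8)=-98892, f(9)=385745, f(10)=-1504625, f(11)=5868894, f(12)=-22892047, f(13)=89292073, f(14)=-348290148; answer -348290148
Part 2: U1 = -348290148; m = 11; 1*(11)^4 - 9*(11)^3 - 3*(11)^2 + 4*(11)^1 + 7 = (14641) + (-11979) + (-363) + (44) + (7) = 2350; answer 2350

2350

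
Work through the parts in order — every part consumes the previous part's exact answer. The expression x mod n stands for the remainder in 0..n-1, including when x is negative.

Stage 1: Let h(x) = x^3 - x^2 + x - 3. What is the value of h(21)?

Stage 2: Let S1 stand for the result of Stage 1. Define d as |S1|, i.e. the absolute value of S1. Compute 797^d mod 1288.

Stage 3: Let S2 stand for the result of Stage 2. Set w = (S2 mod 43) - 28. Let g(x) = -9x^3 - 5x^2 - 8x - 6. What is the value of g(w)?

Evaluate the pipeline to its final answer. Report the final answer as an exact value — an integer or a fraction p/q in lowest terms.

-20728

Stage 1: 1*(21)^3 - 1*(21)^2 + 1*(21)^1 - 3 = (9261) + (-441) + (21) + (-3) = 8838; answer 8838
Stage 2: S1 = 8838; d = 8838; squarings mod 1288: 797^1=797, 797^2=225, 797^4=393, 797^8=1177, 797^16=729, 797^32=785, 797^64=561, 797^128=449, 797^256=673, 797^512=841, 797^1024=169, 797^2048=225, 797^4096=393, 797^8192=1177; 797^8838 = 797^2 * 797^4 * 797^128 * 797^512 * 797^8192 = 729 (mod 1288); answer 729
Stage 3: S2 = 729; w = 13; -9*(13)^3 - 5*(13)^2 - 8*(13)^1 - 6 = (-19773) + (-845) + (-104) + (-6) = -20728; answer -20728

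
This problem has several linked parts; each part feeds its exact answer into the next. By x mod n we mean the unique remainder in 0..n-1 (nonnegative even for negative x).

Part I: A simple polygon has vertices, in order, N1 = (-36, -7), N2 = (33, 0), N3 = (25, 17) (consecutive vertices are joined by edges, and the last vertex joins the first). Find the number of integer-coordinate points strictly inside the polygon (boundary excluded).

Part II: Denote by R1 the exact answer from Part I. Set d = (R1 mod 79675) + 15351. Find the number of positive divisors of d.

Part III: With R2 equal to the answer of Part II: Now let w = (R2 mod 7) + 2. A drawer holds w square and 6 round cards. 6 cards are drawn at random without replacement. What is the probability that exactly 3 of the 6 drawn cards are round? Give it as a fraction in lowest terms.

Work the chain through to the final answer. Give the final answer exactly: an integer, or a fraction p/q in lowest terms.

Part I: cross terms: (-36*0 - 33*-7)=231, (33*17 - 25*0)=561, (25*-7 - -36*17)=437; twice the area = |1229| = 1229; area = 1229/2; boundary points = 1 + 1 + 1 = 3; strictly interior points = area - boundary/2 + 1 = 614; answer 614
Part II: R1 = 614; d = 15965; 15965 = 5 * 31 * 103; number of divisors = (1+1) * (1+1) * (1+1) = 8; answer 8
Part III: R2 = 8; w = 3; total draws C(9,6) = 84; favorable C(6,3)*C(3,3) = 20; P = 5/21; answer 5/21

5/21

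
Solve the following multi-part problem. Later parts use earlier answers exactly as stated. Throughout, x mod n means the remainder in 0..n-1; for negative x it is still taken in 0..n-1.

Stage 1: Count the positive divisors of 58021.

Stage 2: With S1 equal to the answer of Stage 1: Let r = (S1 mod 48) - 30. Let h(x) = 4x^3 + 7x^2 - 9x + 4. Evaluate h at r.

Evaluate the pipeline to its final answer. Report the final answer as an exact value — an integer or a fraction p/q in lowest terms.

Stage 1: 58021 = 17 * 3413; number of divisors = (1+1) * (1+1) = 4; answer 4
Stage 2: S1 = 4; r = -26; 4*(-26)^3 + 7*(-26)^2 - 9*(-26)^1 + 4 = (-70304) + (4732) + (234) + (4) = -65334; answer -65334

-65334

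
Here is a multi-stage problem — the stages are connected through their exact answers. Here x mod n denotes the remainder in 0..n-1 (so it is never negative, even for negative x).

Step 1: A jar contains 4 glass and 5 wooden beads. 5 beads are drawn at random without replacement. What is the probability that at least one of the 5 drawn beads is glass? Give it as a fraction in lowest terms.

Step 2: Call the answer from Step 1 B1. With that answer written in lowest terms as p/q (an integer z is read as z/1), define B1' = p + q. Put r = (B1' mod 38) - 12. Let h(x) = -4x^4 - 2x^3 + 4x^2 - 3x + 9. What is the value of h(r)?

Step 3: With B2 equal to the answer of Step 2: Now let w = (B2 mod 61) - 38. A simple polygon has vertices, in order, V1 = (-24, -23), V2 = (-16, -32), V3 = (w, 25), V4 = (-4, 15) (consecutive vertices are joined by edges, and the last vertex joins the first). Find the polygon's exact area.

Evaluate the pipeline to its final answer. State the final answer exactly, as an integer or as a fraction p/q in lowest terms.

Step 1: total draws C(9,5) = 126; complement C(5,5) = 1; favorable 126 - 1 = 125; P = 125/126; answer 125/126
Step 2: B1 = 125/126; threaded value p + q = 251; r = 11; -4*(11)^4 - 2*(11)^3 + 4*(11)^2 - 3*(11)^1 + 9 = (-58564) + (-2662) + (484) + (-33) + (9) = -60766; answer -60766
Step 3: B2 = -60766; w = 13; cross terms: (-24*-32 - -16*-23)=400, (-16*25 - 13*-32)=16, (13*15 - -4*25)=295, (-4*-23 - -24*15)=452; twice the area = |1163| = 1163; area = 1163/2; answer 1163/2

1163/2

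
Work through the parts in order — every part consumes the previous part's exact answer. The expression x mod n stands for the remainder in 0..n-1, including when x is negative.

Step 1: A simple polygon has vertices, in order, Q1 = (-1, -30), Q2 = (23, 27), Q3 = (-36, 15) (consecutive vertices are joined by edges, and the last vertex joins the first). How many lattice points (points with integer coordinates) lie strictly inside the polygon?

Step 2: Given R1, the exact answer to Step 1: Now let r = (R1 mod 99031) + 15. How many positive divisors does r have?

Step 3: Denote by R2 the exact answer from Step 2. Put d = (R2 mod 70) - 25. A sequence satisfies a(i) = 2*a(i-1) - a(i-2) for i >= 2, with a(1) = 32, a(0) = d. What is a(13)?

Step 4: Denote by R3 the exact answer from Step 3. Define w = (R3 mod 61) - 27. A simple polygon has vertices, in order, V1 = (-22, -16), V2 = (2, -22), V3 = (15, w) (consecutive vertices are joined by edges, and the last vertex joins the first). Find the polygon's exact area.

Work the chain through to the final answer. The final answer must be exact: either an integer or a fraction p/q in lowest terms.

231

Step 1: cross terms: (-1*27 - 23*-30)=663, (23*15 - -36*27)=1317, (-36*-30 - -1*15)=1095; twice the area = |3075| = 3075; area = 3075/2; boundary points = 3 + 1 + 5 = 9; strictly interior points = area - boundary/2 + 1 = 1534; answer 1534
Step 2: R1 = 1534; r = 1549; 1549 is prime, so its only divisors are 1 and 1549; count = 2; answer 2
Step 3: R2 = 2; d = -23; a(2) = 2*(32) - 1*(-23) = 87; iterating: a(2)=87, a(3)=142, a(4)=197, a(5)=252, a(6)=307, a(7)=362, a(8)=417, a(9)=472, a(10)=527, a(11)=582, a(12)=637, a(13)=692; answer 692
Step 4: R3 = 692; w = -6; cross terms: (-22*-22 - 2*-16)=516, (2*-6 - 15*-22)=318, (15*-16 - -22*-6)=-372; twice the area = |462| = 462; area = 231; answer 231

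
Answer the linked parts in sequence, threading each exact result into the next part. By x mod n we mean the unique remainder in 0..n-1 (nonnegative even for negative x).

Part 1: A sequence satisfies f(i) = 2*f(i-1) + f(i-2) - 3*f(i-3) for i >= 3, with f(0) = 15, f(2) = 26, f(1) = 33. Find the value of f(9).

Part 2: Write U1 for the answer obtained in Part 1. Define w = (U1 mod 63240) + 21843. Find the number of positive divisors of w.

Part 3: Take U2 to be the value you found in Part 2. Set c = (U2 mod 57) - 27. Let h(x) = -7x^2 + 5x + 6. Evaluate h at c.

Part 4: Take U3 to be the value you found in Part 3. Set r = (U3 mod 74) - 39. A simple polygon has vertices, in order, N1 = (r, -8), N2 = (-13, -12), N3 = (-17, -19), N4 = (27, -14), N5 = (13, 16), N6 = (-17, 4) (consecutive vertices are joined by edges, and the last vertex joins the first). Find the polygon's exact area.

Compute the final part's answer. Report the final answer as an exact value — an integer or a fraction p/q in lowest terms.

Part 1: f(3) = 2*(26) + 1*(33) - 3*(15) = 40; iterating: f(3)=40, f(4)=7, f(5)=-24, f(6)=-161, f(7)=-367, f(8)=-823, f(9)=-1530; answer -1530
Part 2: U1 = -1530; w = 83553; 83553 = 3 * 27851; number of divisors = (1+1) * (1+1) = 4; answer 4
Part 3: U2 = 4; c = -23; -7*(-23)^2 + 5*(-23)^1 + 6 = (-3703) + (-115) + (6) = -3812; answer -3812
Part 4: U3 = -3812; r = -3; cross terms: (-3*-12 - -13*-8)=-68, (-13*-19 - -17*-12)=43, (-17*-14 - 27*-19)=751, (27*16 - 13*-14)=614, (13*4 - -17*16)=324, (-17*-8 - -3*4)=148; twice the area = |1812| = 1812; area = 906; answer 906

906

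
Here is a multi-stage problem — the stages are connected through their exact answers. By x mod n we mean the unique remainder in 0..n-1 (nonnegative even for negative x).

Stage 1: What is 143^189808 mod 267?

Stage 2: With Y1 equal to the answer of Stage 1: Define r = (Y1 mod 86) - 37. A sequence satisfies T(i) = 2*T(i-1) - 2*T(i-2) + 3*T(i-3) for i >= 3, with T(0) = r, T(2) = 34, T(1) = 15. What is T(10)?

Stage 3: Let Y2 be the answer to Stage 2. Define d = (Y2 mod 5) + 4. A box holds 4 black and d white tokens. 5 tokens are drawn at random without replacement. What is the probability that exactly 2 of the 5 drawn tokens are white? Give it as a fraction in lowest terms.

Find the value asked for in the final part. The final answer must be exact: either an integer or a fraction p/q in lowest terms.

Stage 1: squarings mod 267: 143^1=143, 143^2=157, 143^4=85, 143^8=16, 143^16=256, 143^32=121, 143^64=223, 143^128=67, 143^256=217, 143^512=97, 143^1024=64, 143^2048=91, 143^4096=4, 143^8192=16, 143^16384=256, 143^32768=121, 143^65536=223, 143^131072=67; 143^189808 = 143^16 * 143^32 * 143^64 * 143^256 * 143^1024 * 143^8192 * 143^16384 * 143^32768 * 143^131072 = 217 (mod 267); answer 217
Stage 2: Y1 = 217; r = 8; T(3) = 2*(34) - 2*(15) + 3*(8) = 62; iterating: T(3)=62, T(4)=101, T(5)=180, T(6)=344, T(7)=631, T(8)=1114, T(9)=1998, T(10)=3661; answer 3661
Stage 3: Y2 = 3661; d = 5; total draws C(9,5) = 126; favorable C(5,2)*C(4,3) = 40; P = 20/63; answer 20/63

20/63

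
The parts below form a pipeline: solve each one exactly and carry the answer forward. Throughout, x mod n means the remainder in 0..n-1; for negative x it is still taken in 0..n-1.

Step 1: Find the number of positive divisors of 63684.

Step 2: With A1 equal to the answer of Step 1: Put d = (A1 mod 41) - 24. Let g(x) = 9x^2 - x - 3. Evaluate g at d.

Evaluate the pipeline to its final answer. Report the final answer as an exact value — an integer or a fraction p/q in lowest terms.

Step 1: 63684 = 2^2 * 3^2 * 29 * 61; number of divisors = (2+1) * (2+1) * (1+1) * (1+1) = 36; answer 36
Step 2: A1 = 36; d = 12; 9*(12)^2 - 1*(12)^1 - 3 = (1296) + (-12) + (-3) = 1281; answer 1281

1281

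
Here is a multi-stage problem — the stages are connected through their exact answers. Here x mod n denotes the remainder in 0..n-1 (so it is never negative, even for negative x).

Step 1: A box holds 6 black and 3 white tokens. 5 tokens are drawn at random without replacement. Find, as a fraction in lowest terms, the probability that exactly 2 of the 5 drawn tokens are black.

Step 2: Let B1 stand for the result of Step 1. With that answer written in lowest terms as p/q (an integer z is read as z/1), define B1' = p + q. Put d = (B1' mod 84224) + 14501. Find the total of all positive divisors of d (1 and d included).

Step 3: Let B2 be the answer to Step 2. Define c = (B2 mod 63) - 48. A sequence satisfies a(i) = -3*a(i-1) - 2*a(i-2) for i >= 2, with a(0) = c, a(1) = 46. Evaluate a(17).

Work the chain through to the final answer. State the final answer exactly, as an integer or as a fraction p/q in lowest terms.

Step 1: total draws C(9,5) = 126; favorable C(6,2)*C(3,3) = 15; P = 5/42; answer 5/42
Step 2: B1 = 5/42; threaded value p + q = 47; d = 14548; 14548 = 2^2 * 3637; sigma = (1 + 2 + 4) * (1 + 3637) = 7 * 3638 = 25466; answer 25466
Step 3: B2 = 25466; c = -34; a(2) = -3*(46) - 2*(-34) = -70; iterating: a(2)=-70, a(3)=118, a(4)=-214, a(5)=406, a(6)=-790, a(7)=1558, a(8)=-3094, a(9)=6166, a(10)=-12310, a(11)=24598, a(12)=-49174, a(13)=98326, a(14)=-196630, a(15)=393238, a(16)=-786454, a(17)=1572886; answer 1572886

1572886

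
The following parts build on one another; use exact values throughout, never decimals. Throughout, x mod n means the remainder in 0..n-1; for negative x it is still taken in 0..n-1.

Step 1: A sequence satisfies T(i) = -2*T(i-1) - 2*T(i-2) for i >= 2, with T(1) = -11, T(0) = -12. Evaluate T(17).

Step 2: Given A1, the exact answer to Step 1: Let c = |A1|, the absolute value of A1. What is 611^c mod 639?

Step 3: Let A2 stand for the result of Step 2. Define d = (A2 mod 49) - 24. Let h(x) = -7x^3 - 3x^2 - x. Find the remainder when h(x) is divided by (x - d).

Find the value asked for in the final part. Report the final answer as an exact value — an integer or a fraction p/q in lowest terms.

Step 1: T(2) = -2*(-11) - 2*(-12) = 46; iterating: T(2)=46, T(3)=-70, T(4)=48, T(5)=44, T(6)=-184, T(7)=280, T(8)=-192, T(9)=-176, T(10)=736, T(11)=-1120, T(12)=768, T(13)=704, T(14)=-2944, T(15)=4480, T(16)=-3072, T(17)=-2816; answer -2816
Step 2: A1 = -2816; c = 2816; squarings mod 639: 611^1=611, 611^2=145, 611^4=577, 611^8=10, 611^16=100, 611^32=415, 611^64=334, 611^128=370, 611^256=154, 611^512=73, 611^1024=217, 611^2048=442; 611^2816 = 611^256 * 611^512 * 611^2048 = 100 (mod 639); answer 100
Step 3: A2 = 100; d = -22; remainder = value at the root: -7*(-22)^3 - 3*(-22)^2 - 1*(-22)^1 = (74536) + (-1452) + (22) = 73106; answer 73106

73106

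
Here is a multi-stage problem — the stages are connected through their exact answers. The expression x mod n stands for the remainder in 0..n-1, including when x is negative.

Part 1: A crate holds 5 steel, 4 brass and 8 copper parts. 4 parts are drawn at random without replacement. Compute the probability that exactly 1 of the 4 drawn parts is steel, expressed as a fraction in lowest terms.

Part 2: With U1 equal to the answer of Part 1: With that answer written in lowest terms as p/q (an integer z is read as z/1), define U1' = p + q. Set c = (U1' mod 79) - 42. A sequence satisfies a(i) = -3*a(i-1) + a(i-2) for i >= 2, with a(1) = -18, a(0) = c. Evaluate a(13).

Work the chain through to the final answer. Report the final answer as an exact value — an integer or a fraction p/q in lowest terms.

-15630498

Part 1: total draws C(17,4) = 2380; favorable C(5,1)*C(12,3) = 1100; P = 55/119; answer 55/119
Part 2: U1 = 55/119; threaded value p + q = 174; c = -26; a(2) = -3*(-18) + 1*(-26) = 28; iterating: a(2)=28, a(3)=-102, a(4)=334, a(5)=-1104, a(6)=3646, a(7)=-12042, a(8)=39772, a(9)=-131358, a(10)=433846, a(11)=-1432896, a(12)=4732534, a(13)=-15630498; answer -15630498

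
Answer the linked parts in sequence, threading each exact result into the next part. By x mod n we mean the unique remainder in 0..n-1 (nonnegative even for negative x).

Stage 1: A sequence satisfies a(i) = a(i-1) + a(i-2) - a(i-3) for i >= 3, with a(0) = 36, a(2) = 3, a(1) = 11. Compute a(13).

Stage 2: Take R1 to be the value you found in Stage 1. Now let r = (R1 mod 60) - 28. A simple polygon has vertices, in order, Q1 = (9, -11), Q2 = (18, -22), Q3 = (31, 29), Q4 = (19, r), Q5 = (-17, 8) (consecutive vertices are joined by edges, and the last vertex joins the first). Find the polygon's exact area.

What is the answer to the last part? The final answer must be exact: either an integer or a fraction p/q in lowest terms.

1060

Stage 1: a(3) = 1*(3) + 1*(11) - 1*(36) = -22; iterating: a(3)=-22, a(4)=-30, a(5)=-55, a(6)=-63, a(7)=-88, a(8)=-96, a(9)=-121, a(10)=-129, a(11)=-154, a(12)=-162, a(13)=-187; answer -187
Stage 2: R1 = -187; r = 25; cross terms: (9*-22 - 18*-11)=0, (18*29 - 31*-22)=1204, (31*25 - 19*29)=224, (19*8 - -17*25)=577, (-17*-11 - 9*8)=115; twice the area = |2120| = 2120; area = 1060; answer 1060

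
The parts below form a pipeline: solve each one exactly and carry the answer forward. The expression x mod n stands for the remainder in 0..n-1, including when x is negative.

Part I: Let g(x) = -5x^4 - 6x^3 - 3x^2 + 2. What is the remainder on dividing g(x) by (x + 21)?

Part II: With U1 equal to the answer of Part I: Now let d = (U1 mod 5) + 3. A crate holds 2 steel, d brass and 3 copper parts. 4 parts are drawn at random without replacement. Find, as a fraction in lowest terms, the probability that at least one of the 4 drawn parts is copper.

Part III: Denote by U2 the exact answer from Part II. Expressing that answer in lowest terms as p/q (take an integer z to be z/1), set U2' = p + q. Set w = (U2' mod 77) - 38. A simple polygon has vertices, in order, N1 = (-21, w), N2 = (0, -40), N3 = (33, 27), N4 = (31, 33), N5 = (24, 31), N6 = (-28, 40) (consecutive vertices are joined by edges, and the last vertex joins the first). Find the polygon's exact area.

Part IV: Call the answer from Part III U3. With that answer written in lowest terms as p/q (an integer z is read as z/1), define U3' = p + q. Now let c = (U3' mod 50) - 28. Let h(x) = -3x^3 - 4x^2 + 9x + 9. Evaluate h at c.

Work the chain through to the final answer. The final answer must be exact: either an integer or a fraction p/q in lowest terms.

Part I: remainder = value at the root: -5*(-21)^4 - 6*(-21)^3 - 3*(-21)^2 + 2 = (-972405) + (55566) + (-1323) + (2) = -918160; answer -918160
Part II: U1 = -918160; d = 3; total draws C(8,4) = 70; complement C(5,4) = 5; favorable 70 - 5 = 65; P = 13/14; answer 13/14
Part III: U2 = 13/14; threaded value p + q = 27; w = -11; cross terms: (-21*-40 - 0*-11)=840, (0*27 - 33*-40)=1320, (33*33 - 31*27)=252, (31*31 - 24*33)=169, (24*40 - -28*31)=1828, (-28*-11 - -21*40)=1148; twice the area = |5557| = 5557; area = 5557/2; answer 5557/2
Part IV: U3 = 5557/2; threaded value p + q = 5559; c = -19; -3*(-19)^3 - 4*(-19)^2 + 9*(-19)^1 + 9 = (20577) + (-1444) + (-171) + (9) = 18971; answer 18971

18971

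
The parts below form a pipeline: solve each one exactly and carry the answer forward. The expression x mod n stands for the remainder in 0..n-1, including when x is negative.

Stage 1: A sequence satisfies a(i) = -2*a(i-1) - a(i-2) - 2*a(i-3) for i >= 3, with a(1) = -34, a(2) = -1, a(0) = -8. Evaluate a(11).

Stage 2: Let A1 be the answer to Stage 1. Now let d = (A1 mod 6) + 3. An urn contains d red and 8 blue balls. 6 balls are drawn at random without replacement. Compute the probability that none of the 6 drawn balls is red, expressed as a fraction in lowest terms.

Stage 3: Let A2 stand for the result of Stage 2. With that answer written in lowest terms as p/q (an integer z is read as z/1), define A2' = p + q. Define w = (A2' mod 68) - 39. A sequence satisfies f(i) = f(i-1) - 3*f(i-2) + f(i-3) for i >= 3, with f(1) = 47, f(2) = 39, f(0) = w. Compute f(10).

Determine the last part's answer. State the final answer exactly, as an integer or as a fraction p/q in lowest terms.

4179

Stage 1: a(3) = -2*(-1) - 1*(-34) - 2*(-8) = 52; iterating: a(3)=52, a(4)=-35, a(5)=20, a(6)=-109, a(7)=268, a(8)=-467, a(9)=884, a(10)=-1837, a(11)=3724; answer 3724
Stage 2: A1 = 3724; d = 7; total draws C(15,6) = 5005; favorable C(8,6) = 28; P = 4/715; answer 4/715
Stage 3: A2 = 4/715; threaded value p + q = 719; w = 0; f(3) = 1*(39) - 3*(47) + 1*(0) = -102; iterating: f(3)=-102, f(4)=-172, f(5)=173, f(6)=587, f(7)=-104, f(8)=-1692, f(9)=-793, f(10)=4179; answer 4179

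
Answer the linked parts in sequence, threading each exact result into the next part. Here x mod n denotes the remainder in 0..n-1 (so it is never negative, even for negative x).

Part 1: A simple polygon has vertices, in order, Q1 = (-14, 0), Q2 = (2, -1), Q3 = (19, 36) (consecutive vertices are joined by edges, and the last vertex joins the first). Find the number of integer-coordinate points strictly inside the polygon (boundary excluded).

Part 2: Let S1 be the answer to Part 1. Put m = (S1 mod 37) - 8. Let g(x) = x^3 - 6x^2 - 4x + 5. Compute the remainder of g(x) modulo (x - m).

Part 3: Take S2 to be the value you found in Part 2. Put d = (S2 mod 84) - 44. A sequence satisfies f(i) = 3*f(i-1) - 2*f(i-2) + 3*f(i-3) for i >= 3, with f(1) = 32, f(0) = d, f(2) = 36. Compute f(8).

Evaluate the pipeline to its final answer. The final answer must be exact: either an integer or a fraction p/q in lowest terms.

-7704

Part 1: cross terms: (-14*-1 - 2*0)=14, (2*36 - 19*-1)=91, (19*0 - -14*36)=504; twice the area = |609| = 609; area = 609/2; boundary points = 1 + 1 + 3 = 5; strictly interior points = area - boundary/2 + 1 = 303; answer 303
Part 2: S1 = 303; m = -1; remainder = value at the root: 1*(-1)^3 - 6*(-1)^2 - 4*(-1)^1 + 5 = (-1) + (-6) + (4) + (5) = 2; answer 2
Part 3: S2 = 2; d = -42; f(3) = 3*(36) - 2*(32) + 3*(-42) = -82; iterating: f(3)=-82, f(4)=-222, f(5)=-394, f(6)=-984, f(7)=-2830, f(8)=-7704; answer -7704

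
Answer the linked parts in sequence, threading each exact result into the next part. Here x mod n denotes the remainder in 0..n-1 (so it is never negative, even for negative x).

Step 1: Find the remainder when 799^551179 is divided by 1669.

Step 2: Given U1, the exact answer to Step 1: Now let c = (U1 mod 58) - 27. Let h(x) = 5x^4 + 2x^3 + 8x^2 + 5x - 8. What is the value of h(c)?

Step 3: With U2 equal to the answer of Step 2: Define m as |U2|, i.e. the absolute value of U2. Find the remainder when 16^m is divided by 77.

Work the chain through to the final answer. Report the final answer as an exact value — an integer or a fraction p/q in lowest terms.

Step 1: squarings mod 1669: 799^1=799, 799^2=843, 799^4=1324, 799^8=526, 799^16=1291, 799^32=1019, 799^64=243, 799^128=634, 799^256=1396, 799^512=1093, 799^1024=1314, 799^2048=850, 799^4096=1492, 799^8192=1287, 799^16384=721, 799^32768=782, 799^65536=670, 799^131072=1608, 799^262144=383, 799^524288=1486; 799^551179 = 799^1 * 799^2 * 799^8 * 799^256 * 799^2048 * 799^8192 * 799^16384 * 799^524288 = 498 (mod 1669); answer 498
Step 2: U1 = 498; c = 7; 5*(7)^4 + 2*(7)^3 + 8*(7)^2 + 5*(7)^1 - 8 = (12005) + (686) + (392) + (35) + (-8) = 13110; answer 13110
Step 3: U2 = 13110; m = 13110; squarings mod 77: 16^1=16, 16^2=25, 16^4=9, 16^8=4, 16^16=16, 16^32=25, 16^64=9, 16^128=4, 16^256=16, 16^512=25, 16^1024=9, 16^2048=4, 16^4096=16, 16^8192=25; 16^13110 = 16^2 * 16^4 * 16^16 * 16^32 * 16^256 * 16^512 * 16^4096 * 16^8192 = 1 (mod 77); answer 1

1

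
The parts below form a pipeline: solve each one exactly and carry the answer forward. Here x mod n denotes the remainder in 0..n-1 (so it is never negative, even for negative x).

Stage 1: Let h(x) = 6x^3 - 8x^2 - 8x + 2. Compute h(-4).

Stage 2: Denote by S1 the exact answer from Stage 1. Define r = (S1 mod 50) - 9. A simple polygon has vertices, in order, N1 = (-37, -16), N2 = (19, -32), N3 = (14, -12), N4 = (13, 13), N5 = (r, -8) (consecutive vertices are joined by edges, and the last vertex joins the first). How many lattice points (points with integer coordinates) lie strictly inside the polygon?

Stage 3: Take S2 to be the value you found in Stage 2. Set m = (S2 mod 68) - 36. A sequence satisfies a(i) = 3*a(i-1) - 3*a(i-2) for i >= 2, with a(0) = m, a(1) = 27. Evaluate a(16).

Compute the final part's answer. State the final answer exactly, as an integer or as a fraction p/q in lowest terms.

Stage 1: 6*(-4)^3 - 8*(-4)^2 - 8*(-4)^1 + 2 = (-384) + (-128) + (32) + (2) = -478; answer -478
Stage 2: S1 = -478; r = 13; cross terms: (-37*-32 - 19*-16)=1488, (19*-12 - 14*-32)=220, (14*13 - 13*-12)=338, (13*-8 - 13*13)=-273, (13*-16 - -37*-8)=-504; twice the area = |1269| = 1269; area = 1269/2; boundary points = 8 + 5 + 1 + 21 + 2 = 37; strictly interior points = area - boundary/2 + 1 = 617; answer 617
Stage 3: S2 = 617; m = -31; a(2) = 3*(27) - 3*(-31) = 174; iterating: a(2)=174, a(3)=441, a(4)=801, a(5)=1080, a(6)=837, a(7)=-729, a(8)=-4698, a(9)=-11907, a(10)=-21627, a(11)=-29160, a(12)=-22599, a(13)=19683, a(14)=126846, a(15)=321489, a(16)=583929; answer 583929

583929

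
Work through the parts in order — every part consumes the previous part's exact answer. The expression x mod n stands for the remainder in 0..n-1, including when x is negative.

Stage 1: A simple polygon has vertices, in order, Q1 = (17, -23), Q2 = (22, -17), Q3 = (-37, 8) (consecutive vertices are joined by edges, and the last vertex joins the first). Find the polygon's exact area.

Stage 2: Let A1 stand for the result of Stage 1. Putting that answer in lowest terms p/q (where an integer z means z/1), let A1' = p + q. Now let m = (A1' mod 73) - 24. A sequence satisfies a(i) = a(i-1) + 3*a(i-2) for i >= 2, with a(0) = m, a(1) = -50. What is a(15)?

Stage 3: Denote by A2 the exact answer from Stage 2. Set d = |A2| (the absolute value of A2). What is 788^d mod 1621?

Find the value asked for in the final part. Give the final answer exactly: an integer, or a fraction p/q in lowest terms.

Stage 1: cross terms: (17*-17 - 22*-23)=217, (22*8 - -37*-17)=-453, (-37*-23 - 17*8)=715; twice the area = |479| = 479; area = 479/2; answer 479/2
Stage 2: A1 = 479/2; threaded value p + q = 481; m = 19; a(2) = 1*(-50) + 3*(19) = 7; iterating: a(2)=7, a(3)=-143, a(4)=-122, a(5)=-551, a(6)=-917, a(7)=-2570, a(8)=-5321, a(9)=-13031, a(10)=-28994, a(11)=-68087, a(12)=-155069, a(13)=-359330, a(14)=-824537, a(15)=-1902527; answer -1902527
Stage 3: A2 = -1902527; d = 1902527; squarings mod 1621: 788^1=788, 788^2=101, 788^4=475, 788^8=306, 788^16=1239, 788^32=34, 788^64=1156, 788^128=632, 788^256=658, 788^512=157, 788^1024=334, 788^2048=1328, 788^4096=1557, 788^8192=854, 788^16384=1487, 788^32768=125, 788^65536=1036, 788^131072=194, 788^262144=353, 788^524288=1413, 788^1048576=1118; 788^1902527 = 788^1 * 788^2 * 788^4 * 788^8 * 788^16 * 788^32 * 788^128 * 788^256 * 788^512 * 788^1024 * 788^65536 * 788^262144 * 788^524288 * 788^1048576 = 1495 (mod 1621); answer 1495

1495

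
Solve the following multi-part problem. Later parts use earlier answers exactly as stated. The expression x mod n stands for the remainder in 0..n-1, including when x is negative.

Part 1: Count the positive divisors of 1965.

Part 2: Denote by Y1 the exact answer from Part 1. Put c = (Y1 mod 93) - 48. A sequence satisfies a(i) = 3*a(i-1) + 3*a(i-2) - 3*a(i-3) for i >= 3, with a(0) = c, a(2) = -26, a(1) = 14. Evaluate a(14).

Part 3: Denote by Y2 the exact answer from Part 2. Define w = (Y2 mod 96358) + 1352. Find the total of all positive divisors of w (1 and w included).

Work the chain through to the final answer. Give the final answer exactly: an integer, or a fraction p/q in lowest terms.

Part 1: 1965 = 3 * 5 * 131; number of divisors = (1+1) * (1+1) * (1+1) = 8; answer 8
Part 2: Y1 = 8; c = -40; a(3) = 3*(-26) + 3*(14) - 3*(-40) = 84; iterating: a(3)=84, a(4)=132, a(5)=726, a(6)=2322, a(7)=8748, a(8)=31032, a(9)=112374, a(10)=403974, a(11)=1455948, a(12)=5242644, a(13)=18883854, a(14)=68011650; answer 68011650
Part 3: Y2 = 68011650; w = 80612; 80612 = 2^2 * 7 * 2879; sigma = (1 + 2 + 4) * (1 + 7) * (1 + 2879) = 7 * 8 * 2880 = 161280; answer 161280

161280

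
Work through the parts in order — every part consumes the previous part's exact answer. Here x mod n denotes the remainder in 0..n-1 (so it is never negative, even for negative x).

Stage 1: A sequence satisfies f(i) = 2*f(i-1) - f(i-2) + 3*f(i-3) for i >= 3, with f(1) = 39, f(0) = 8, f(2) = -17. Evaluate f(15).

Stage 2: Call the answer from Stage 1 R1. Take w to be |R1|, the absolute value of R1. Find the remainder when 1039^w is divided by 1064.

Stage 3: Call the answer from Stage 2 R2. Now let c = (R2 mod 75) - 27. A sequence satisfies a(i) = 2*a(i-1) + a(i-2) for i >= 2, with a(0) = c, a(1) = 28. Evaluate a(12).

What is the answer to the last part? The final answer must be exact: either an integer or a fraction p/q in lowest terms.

600497

Stage 1: f(3) = 2*(-17) - 1*(39) + 3*(8) = -49; iterating: f(3)=-49, f(4)=36, f(5)=70, f(6)=-43, f(7)=-48, f(8)=157, f(9)=233, f(10)=165, f(11)=568, f(12)=1670, f(13)=3267, f(14)=6568, f(15)=14879; answer 14879
Stage 2: R1 = 14879; w = 14879; squarings mod 1064: 1039^1=1039, 1039^2=625, 1039^4=137, 1039^8=681, 1039^16=921, 1039^32=233, 1039^64=25, 1039^128=625, 1039^256=137, 1039^512=681, 1039^1024=921, 1039^2048=233, 1039^4096=25, 1039^8192=625; 1039^14879 = 1039^1 * 1039^2 * 1039^4 * 1039^8 * 1039^16 * 1039^512 * 1039^2048 * 1039^4096 * 1039^8192 = 439 (mod 1064); answer 439
Stage 3: R2 = 439; c = 37; a(2) = 2*(28) + 1*(37) = 93; iterating: a(2)=93, a(3)=214, a(4)=521, a(5)=1256, a(6)=3033, a(7)=7322, a(8)=17677, a(9)=42676, a(10)=103029, a(11)=248734, a(12)=600497; answer 600497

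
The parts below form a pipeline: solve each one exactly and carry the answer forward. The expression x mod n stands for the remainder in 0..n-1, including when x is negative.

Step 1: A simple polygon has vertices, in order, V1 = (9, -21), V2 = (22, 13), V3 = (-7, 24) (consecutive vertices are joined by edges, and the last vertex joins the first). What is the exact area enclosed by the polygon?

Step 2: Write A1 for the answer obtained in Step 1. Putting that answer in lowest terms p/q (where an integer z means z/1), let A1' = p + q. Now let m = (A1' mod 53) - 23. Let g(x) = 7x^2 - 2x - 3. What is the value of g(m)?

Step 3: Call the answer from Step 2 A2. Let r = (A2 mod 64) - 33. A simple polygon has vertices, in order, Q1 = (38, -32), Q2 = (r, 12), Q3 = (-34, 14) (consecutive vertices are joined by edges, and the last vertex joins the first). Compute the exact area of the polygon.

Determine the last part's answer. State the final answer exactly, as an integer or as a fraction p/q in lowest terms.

Step 1: cross terms: (9*13 - 22*-21)=579, (22*24 - -7*13)=619, (-7*-21 - 9*24)=-69; twice the area = |1129| = 1129; area = 1129/2; answer 1129/2
Step 2: A1 = 1129/2; threaded value p + q = 1131; m = -5; 7*(-5)^2 - 2*(-5)^1 - 3 = (175) + (10) + (-3) = 182; answer 182
Step 3: A2 = 182; r = 21; cross terms: (38*12 - 21*-32)=1128, (21*14 - -34*12)=702, (-34*-32 - 38*14)=556; twice the area = |2386| = 2386; area = 1193; answer 1193

1193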